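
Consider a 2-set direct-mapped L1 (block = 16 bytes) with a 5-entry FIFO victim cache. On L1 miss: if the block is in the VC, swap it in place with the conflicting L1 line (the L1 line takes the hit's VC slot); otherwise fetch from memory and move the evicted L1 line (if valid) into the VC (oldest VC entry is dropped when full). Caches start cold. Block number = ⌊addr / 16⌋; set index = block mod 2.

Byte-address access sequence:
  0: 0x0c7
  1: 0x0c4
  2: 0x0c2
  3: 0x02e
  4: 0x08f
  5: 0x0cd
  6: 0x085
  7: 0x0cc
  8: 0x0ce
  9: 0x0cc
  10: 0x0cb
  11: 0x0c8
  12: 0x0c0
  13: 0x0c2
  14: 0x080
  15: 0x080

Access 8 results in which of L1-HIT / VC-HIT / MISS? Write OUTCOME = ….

0: 0xc7 (blk 12, set 0) → MISS  vc=[]
1: 0xc4 (blk 12, set 0) → L1-HIT  vc=[]
2: 0xc2 (blk 12, set 0) → L1-HIT  vc=[]
3: 0x2e (blk 2, set 0) → MISS  vc=[12]
4: 0x8f (blk 8, set 0) → MISS  vc=[12, 2]
5: 0xcd (blk 12, set 0) → VC-HIT  vc=[8, 2]
6: 0x85 (blk 8, set 0) → VC-HIT  vc=[12, 2]
7: 0xcc (blk 12, set 0) → VC-HIT  vc=[8, 2]
8: 0xce (blk 12, set 0) → L1-HIT  vc=[8, 2]
9: 0xcc (blk 12, set 0) → L1-HIT  vc=[8, 2]
10: 0xcb (blk 12, set 0) → L1-HIT  vc=[8, 2]
11: 0xc8 (blk 12, set 0) → L1-HIT  vc=[8, 2]
12: 0xc0 (blk 12, set 0) → L1-HIT  vc=[8, 2]
13: 0xc2 (blk 12, set 0) → L1-HIT  vc=[8, 2]
14: 0x80 (blk 8, set 0) → VC-HIT  vc=[12, 2]
15: 0x80 (blk 8, set 0) → L1-HIT  vc=[12, 2]

OUTCOME = L1-HIT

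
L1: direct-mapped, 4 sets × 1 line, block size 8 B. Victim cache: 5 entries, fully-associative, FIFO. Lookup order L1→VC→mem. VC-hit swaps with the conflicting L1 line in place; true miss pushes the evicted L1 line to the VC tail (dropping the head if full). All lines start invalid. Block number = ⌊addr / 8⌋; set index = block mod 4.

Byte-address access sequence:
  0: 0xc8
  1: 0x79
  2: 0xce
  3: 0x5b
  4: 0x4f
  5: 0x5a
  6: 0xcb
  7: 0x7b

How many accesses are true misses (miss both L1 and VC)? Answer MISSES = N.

MISSES = 4

#0 0xc8→b25/s1 MISS; vc=[]
#1 0x79→b15/s3 MISS; vc=[]
#2 0xce→b25/s1 L1-HIT; vc=[]
#3 0x5b→b11/s3 MISS; vc=[15]
#4 0x4f→b9/s1 MISS; vc=[15,25]
#5 0x5a→b11/s3 L1-HIT; vc=[15,25]
#6 0xcb→b25/s1 VC-HIT; vc=[15,9]
#7 0x7b→b15/s3 VC-HIT; vc=[11,9]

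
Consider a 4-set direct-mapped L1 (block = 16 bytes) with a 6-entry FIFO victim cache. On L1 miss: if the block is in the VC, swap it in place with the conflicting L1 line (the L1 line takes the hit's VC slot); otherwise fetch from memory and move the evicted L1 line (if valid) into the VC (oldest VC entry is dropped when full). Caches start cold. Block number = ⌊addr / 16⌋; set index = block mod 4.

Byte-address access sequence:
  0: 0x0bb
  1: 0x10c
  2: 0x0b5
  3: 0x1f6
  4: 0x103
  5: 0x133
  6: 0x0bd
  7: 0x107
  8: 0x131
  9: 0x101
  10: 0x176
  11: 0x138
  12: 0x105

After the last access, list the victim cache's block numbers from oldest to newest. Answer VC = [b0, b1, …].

VC = [11, 31, 23]

#0 0xbb→b11/s3 MISS; vc=[]
#1 0x10c→b16/s0 MISS; vc=[]
#2 0xb5→b11/s3 L1-HIT; vc=[]
#3 0x1f6→b31/s3 MISS; vc=[11]
#4 0x103→b16/s0 L1-HIT; vc=[11]
#5 0x133→b19/s3 MISS; vc=[11,31]
#6 0xbd→b11/s3 VC-HIT; vc=[19,31]
#7 0x107→b16/s0 L1-HIT; vc=[19,31]
#8 0x131→b19/s3 VC-HIT; vc=[11,31]
#9 0x101→b16/s0 L1-HIT; vc=[11,31]
#10 0x176→b23/s3 MISS; vc=[11,31,19]
#11 0x138→b19/s3 VC-HIT; vc=[11,31,23]
#12 0x105→b16/s0 L1-HIT; vc=[11,31,23]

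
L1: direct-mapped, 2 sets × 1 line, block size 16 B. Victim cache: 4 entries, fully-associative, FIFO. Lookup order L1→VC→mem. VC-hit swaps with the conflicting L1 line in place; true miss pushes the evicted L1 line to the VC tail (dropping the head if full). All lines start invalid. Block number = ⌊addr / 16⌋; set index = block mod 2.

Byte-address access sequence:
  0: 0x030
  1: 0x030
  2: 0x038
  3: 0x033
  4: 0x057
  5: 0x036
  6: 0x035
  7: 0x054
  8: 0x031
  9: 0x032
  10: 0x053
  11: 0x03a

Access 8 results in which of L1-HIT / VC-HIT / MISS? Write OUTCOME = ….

OUTCOME = VC-HIT

  [0] addr=0x30 blk=3 s=1: MISS | VC []
  [1] addr=0x30 blk=3 s=1: L1-HIT | VC []
  [2] addr=0x38 blk=3 s=1: L1-HIT | VC []
  [3] addr=0x33 blk=3 s=1: L1-HIT | VC []
  [4] addr=0x57 blk=5 s=1: MISS | VC [3]
  [5] addr=0x36 blk=3 s=1: VC-HIT | VC [5]
  [6] addr=0x35 blk=3 s=1: L1-HIT | VC [5]
  [7] addr=0x54 blk=5 s=1: VC-HIT | VC [3]
  [8] addr=0x31 blk=3 s=1: VC-HIT | VC [5]
  [9] addr=0x32 blk=3 s=1: L1-HIT | VC [5]
  [10] addr=0x53 blk=5 s=1: VC-HIT | VC [3]
  [11] addr=0x3a blk=3 s=1: VC-HIT | VC [5]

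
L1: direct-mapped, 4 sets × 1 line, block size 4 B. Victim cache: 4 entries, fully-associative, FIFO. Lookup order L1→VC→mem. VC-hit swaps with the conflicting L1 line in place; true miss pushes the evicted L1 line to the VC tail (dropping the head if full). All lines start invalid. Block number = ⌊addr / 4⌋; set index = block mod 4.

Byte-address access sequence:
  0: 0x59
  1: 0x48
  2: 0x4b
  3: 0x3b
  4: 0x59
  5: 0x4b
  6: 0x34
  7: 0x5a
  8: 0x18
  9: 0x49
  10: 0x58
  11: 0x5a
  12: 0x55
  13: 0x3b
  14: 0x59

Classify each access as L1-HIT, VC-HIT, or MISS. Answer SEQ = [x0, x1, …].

SEQ = [MISS, MISS, L1-HIT, MISS, VC-HIT, VC-HIT, MISS, VC-HIT, MISS, VC-HIT, VC-HIT, L1-HIT, MISS, VC-HIT, VC-HIT]

  [0] addr=0x59 blk=22 s=2: MISS | VC []
  [1] addr=0x48 blk=18 s=2: MISS | VC [22]
  [2] addr=0x4b blk=18 s=2: L1-HIT | VC [22]
  [3] addr=0x3b blk=14 s=2: MISS | VC [22, 18]
  [4] addr=0x59 blk=22 s=2: VC-HIT | VC [14, 18]
  [5] addr=0x4b blk=18 s=2: VC-HIT | VC [14, 22]
  [6] addr=0x34 blk=13 s=1: MISS | VC [14, 22]
  [7] addr=0x5a blk=22 s=2: VC-HIT | VC [14, 18]
  [8] addr=0x18 blk=6 s=2: MISS | VC [14, 18, 22]
  [9] addr=0x49 blk=18 s=2: VC-HIT | VC [14, 6, 22]
  [10] addr=0x58 blk=22 s=2: VC-HIT | VC [14, 6, 18]
  [11] addr=0x5a blk=22 s=2: L1-HIT | VC [14, 6, 18]
  [12] addr=0x55 blk=21 s=1: MISS | VC [14, 6, 18, 13]
  [13] addr=0x3b blk=14 s=2: VC-HIT | VC [22, 6, 18, 13]
  [14] addr=0x59 blk=22 s=2: VC-HIT | VC [14, 6, 18, 13]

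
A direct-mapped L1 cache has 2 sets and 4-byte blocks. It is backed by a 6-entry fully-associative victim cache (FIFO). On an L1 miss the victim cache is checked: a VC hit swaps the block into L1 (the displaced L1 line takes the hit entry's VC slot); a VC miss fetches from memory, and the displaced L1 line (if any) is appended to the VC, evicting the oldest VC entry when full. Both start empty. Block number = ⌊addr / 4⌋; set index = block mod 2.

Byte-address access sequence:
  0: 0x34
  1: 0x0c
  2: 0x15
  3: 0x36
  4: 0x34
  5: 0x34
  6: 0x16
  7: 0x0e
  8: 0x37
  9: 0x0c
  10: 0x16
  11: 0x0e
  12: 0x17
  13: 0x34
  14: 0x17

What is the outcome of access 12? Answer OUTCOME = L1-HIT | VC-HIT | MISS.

0: 0x34 (blk 13, set 1) → MISS  vc=[]
1: 0xc (blk 3, set 1) → MISS  vc=[13]
2: 0x15 (blk 5, set 1) → MISS  vc=[13, 3]
3: 0x36 (blk 13, set 1) → VC-HIT  vc=[5, 3]
4: 0x34 (blk 13, set 1) → L1-HIT  vc=[5, 3]
5: 0x34 (blk 13, set 1) → L1-HIT  vc=[5, 3]
6: 0x16 (blk 5, set 1) → VC-HIT  vc=[13, 3]
7: 0xe (blk 3, set 1) → VC-HIT  vc=[13, 5]
8: 0x37 (blk 13, set 1) → VC-HIT  vc=[3, 5]
9: 0xc (blk 3, set 1) → VC-HIT  vc=[13, 5]
10: 0x16 (blk 5, set 1) → VC-HIT  vc=[13, 3]
11: 0xe (blk 3, set 1) → VC-HIT  vc=[13, 5]
12: 0x17 (blk 5, set 1) → VC-HIT  vc=[13, 3]
13: 0x34 (blk 13, set 1) → VC-HIT  vc=[5, 3]
14: 0x17 (blk 5, set 1) → VC-HIT  vc=[13, 3]

OUTCOME = VC-HIT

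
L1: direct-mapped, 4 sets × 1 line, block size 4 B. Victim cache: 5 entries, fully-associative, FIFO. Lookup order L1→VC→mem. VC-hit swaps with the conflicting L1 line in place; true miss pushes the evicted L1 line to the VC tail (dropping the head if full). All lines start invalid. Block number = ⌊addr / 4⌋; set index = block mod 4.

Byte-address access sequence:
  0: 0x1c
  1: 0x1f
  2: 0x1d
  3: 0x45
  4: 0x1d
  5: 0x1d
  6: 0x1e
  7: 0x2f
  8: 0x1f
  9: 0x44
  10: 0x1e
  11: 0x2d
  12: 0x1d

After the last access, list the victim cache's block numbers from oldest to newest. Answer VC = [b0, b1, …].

VC = [11]

  [0] addr=0x1c blk=7 s=3: MISS | VC []
  [1] addr=0x1f blk=7 s=3: L1-HIT | VC []
  [2] addr=0x1d blk=7 s=3: L1-HIT | VC []
  [3] addr=0x45 blk=17 s=1: MISS | VC []
  [4] addr=0x1d blk=7 s=3: L1-HIT | VC []
  [5] addr=0x1d blk=7 s=3: L1-HIT | VC []
  [6] addr=0x1e blk=7 s=3: L1-HIT | VC []
  [7] addr=0x2f blk=11 s=3: MISS | VC [7]
  [8] addr=0x1f blk=7 s=3: VC-HIT | VC [11]
  [9] addr=0x44 blk=17 s=1: L1-HIT | VC [11]
  [10] addr=0x1e blk=7 s=3: L1-HIT | VC [11]
  [11] addr=0x2d blk=11 s=3: VC-HIT | VC [7]
  [12] addr=0x1d blk=7 s=3: VC-HIT | VC [11]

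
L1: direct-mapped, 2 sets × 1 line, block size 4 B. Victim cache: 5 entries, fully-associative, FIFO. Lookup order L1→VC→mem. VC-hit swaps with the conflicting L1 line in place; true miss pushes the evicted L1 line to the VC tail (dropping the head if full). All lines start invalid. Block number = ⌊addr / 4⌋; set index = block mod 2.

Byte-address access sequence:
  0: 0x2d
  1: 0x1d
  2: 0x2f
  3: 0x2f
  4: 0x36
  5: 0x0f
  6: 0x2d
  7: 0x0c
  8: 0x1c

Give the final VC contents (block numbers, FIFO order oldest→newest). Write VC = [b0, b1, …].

#0 0x2d→b11/s1 MISS; vc=[]
#1 0x1d→b7/s1 MISS; vc=[11]
#2 0x2f→b11/s1 VC-HIT; vc=[7]
#3 0x2f→b11/s1 L1-HIT; vc=[7]
#4 0x36→b13/s1 MISS; vc=[7,11]
#5 0xf→b3/s1 MISS; vc=[7,11,13]
#6 0x2d→b11/s1 VC-HIT; vc=[7,3,13]
#7 0xc→b3/s1 VC-HIT; vc=[7,11,13]
#8 0x1c→b7/s1 VC-HIT; vc=[3,11,13]

VC = [3, 11, 13]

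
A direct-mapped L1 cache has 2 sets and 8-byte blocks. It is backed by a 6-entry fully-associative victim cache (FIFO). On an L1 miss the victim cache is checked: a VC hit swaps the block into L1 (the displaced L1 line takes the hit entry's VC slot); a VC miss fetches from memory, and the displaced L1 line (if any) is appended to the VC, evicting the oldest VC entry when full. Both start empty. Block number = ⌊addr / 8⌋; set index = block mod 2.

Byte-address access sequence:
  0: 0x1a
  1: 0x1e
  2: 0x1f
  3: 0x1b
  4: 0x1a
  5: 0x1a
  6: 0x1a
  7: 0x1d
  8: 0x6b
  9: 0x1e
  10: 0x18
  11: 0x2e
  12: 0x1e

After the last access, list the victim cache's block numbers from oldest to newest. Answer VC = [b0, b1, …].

VC = [13, 5]

0: 0x1a (blk 3, set 1) → MISS  vc=[]
1: 0x1e (blk 3, set 1) → L1-HIT  vc=[]
2: 0x1f (blk 3, set 1) → L1-HIT  vc=[]
3: 0x1b (blk 3, set 1) → L1-HIT  vc=[]
4: 0x1a (blk 3, set 1) → L1-HIT  vc=[]
5: 0x1a (blk 3, set 1) → L1-HIT  vc=[]
6: 0x1a (blk 3, set 1) → L1-HIT  vc=[]
7: 0x1d (blk 3, set 1) → L1-HIT  vc=[]
8: 0x6b (blk 13, set 1) → MISS  vc=[3]
9: 0x1e (blk 3, set 1) → VC-HIT  vc=[13]
10: 0x18 (blk 3, set 1) → L1-HIT  vc=[13]
11: 0x2e (blk 5, set 1) → MISS  vc=[13, 3]
12: 0x1e (blk 3, set 1) → VC-HIT  vc=[13, 5]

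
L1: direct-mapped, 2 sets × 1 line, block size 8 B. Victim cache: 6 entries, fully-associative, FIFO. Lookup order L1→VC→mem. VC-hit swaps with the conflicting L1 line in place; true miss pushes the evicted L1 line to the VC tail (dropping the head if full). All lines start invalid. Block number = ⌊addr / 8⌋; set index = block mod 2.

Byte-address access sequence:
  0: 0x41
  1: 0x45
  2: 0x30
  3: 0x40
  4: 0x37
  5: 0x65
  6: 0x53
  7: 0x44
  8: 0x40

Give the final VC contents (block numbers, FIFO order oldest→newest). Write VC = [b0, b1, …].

VC = [10, 6, 12]

#0 0x41→b8/s0 MISS; vc=[]
#1 0x45→b8/s0 L1-HIT; vc=[]
#2 0x30→b6/s0 MISS; vc=[8]
#3 0x40→b8/s0 VC-HIT; vc=[6]
#4 0x37→b6/s0 VC-HIT; vc=[8]
#5 0x65→b12/s0 MISS; vc=[8,6]
#6 0x53→b10/s0 MISS; vc=[8,6,12]
#7 0x44→b8/s0 VC-HIT; vc=[10,6,12]
#8 0x40→b8/s0 L1-HIT; vc=[10,6,12]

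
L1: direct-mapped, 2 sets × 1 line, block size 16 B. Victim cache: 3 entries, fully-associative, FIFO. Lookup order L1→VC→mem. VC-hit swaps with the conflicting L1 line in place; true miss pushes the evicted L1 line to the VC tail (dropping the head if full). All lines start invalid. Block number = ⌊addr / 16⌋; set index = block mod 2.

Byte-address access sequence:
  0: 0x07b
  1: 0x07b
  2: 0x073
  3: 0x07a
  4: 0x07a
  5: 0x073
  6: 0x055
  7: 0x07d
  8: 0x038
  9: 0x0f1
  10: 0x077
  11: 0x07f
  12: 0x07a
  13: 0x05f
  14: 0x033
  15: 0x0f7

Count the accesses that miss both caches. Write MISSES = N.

MISSES = 4

0: 0x7b (blk 7, set 1) → MISS  vc=[]
1: 0x7b (blk 7, set 1) → L1-HIT  vc=[]
2: 0x73 (blk 7, set 1) → L1-HIT  vc=[]
3: 0x7a (blk 7, set 1) → L1-HIT  vc=[]
4: 0x7a (blk 7, set 1) → L1-HIT  vc=[]
5: 0x73 (blk 7, set 1) → L1-HIT  vc=[]
6: 0x55 (blk 5, set 1) → MISS  vc=[7]
7: 0x7d (blk 7, set 1) → VC-HIT  vc=[5]
8: 0x38 (blk 3, set 1) → MISS  vc=[5, 7]
9: 0xf1 (blk 15, set 1) → MISS  vc=[5, 7, 3]
10: 0x77 (blk 7, set 1) → VC-HIT  vc=[5, 15, 3]
11: 0x7f (blk 7, set 1) → L1-HIT  vc=[5, 15, 3]
12: 0x7a (blk 7, set 1) → L1-HIT  vc=[5, 15, 3]
13: 0x5f (blk 5, set 1) → VC-HIT  vc=[7, 15, 3]
14: 0x33 (blk 3, set 1) → VC-HIT  vc=[7, 15, 5]
15: 0xf7 (blk 15, set 1) → VC-HIT  vc=[7, 3, 5]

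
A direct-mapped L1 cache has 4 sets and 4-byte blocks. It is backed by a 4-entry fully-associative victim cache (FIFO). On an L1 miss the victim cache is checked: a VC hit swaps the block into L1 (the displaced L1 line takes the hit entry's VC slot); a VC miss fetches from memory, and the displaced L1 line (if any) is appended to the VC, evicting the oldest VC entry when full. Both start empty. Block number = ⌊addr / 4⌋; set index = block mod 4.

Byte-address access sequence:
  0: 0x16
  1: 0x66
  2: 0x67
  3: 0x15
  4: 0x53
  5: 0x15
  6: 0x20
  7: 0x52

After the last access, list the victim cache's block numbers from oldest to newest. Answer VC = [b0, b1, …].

VC = [25, 8]

0: 0x16 (blk 5, set 1) → MISS  vc=[]
1: 0x66 (blk 25, set 1) → MISS  vc=[5]
2: 0x67 (blk 25, set 1) → L1-HIT  vc=[5]
3: 0x15 (blk 5, set 1) → VC-HIT  vc=[25]
4: 0x53 (blk 20, set 0) → MISS  vc=[25]
5: 0x15 (blk 5, set 1) → L1-HIT  vc=[25]
6: 0x20 (blk 8, set 0) → MISS  vc=[25, 20]
7: 0x52 (blk 20, set 0) → VC-HIT  vc=[25, 8]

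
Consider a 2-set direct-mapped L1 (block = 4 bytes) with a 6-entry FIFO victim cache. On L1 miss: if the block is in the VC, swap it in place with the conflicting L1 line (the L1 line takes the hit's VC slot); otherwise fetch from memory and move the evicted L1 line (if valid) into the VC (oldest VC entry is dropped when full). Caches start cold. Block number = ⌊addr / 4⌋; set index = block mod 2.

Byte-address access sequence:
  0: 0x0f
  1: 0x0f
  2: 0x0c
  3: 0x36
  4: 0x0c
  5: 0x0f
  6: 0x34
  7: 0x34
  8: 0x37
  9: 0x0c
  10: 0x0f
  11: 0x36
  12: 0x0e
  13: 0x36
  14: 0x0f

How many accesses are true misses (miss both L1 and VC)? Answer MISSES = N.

MISSES = 2

  [0] addr=0xf blk=3 s=1: MISS | VC []
  [1] addr=0xf blk=3 s=1: L1-HIT | VC []
  [2] addr=0xc blk=3 s=1: L1-HIT | VC []
  [3] addr=0x36 blk=13 s=1: MISS | VC [3]
  [4] addr=0xc blk=3 s=1: VC-HIT | VC [13]
  [5] addr=0xf blk=3 s=1: L1-HIT | VC [13]
  [6] addr=0x34 blk=13 s=1: VC-HIT | VC [3]
  [7] addr=0x34 blk=13 s=1: L1-HIT | VC [3]
  [8] addr=0x37 blk=13 s=1: L1-HIT | VC [3]
  [9] addr=0xc blk=3 s=1: VC-HIT | VC [13]
  [10] addr=0xf blk=3 s=1: L1-HIT | VC [13]
  [11] addr=0x36 blk=13 s=1: VC-HIT | VC [3]
  [12] addr=0xe blk=3 s=1: VC-HIT | VC [13]
  [13] addr=0x36 blk=13 s=1: VC-HIT | VC [3]
  [14] addr=0xf blk=3 s=1: VC-HIT | VC [13]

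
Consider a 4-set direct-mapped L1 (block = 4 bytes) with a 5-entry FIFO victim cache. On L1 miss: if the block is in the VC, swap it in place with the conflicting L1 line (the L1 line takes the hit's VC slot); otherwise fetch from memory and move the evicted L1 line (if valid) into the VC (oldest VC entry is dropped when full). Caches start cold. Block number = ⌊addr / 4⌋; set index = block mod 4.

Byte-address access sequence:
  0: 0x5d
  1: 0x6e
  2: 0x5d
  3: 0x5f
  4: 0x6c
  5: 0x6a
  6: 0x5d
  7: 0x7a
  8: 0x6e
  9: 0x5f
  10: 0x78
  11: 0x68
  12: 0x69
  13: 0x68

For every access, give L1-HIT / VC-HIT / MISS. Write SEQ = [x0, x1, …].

SEQ = [MISS, MISS, VC-HIT, L1-HIT, VC-HIT, MISS, VC-HIT, MISS, VC-HIT, VC-HIT, L1-HIT, VC-HIT, L1-HIT, L1-HIT]

  [0] addr=0x5d blk=23 s=3: MISS | VC []
  [1] addr=0x6e blk=27 s=3: MISS | VC [23]
  [2] addr=0x5d blk=23 s=3: VC-HIT | VC [27]
  [3] addr=0x5f blk=23 s=3: L1-HIT | VC [27]
  [4] addr=0x6c blk=27 s=3: VC-HIT | VC [23]
  [5] addr=0x6a blk=26 s=2: MISS | VC [23]
  [6] addr=0x5d blk=23 s=3: VC-HIT | VC [27]
  [7] addr=0x7a blk=30 s=2: MISS | VC [27, 26]
  [8] addr=0x6e blk=27 s=3: VC-HIT | VC [23, 26]
  [9] addr=0x5f blk=23 s=3: VC-HIT | VC [27, 26]
  [10] addr=0x78 blk=30 s=2: L1-HIT | VC [27, 26]
  [11] addr=0x68 blk=26 s=2: VC-HIT | VC [27, 30]
  [12] addr=0x69 blk=26 s=2: L1-HIT | VC [27, 30]
  [13] addr=0x68 blk=26 s=2: L1-HIT | VC [27, 30]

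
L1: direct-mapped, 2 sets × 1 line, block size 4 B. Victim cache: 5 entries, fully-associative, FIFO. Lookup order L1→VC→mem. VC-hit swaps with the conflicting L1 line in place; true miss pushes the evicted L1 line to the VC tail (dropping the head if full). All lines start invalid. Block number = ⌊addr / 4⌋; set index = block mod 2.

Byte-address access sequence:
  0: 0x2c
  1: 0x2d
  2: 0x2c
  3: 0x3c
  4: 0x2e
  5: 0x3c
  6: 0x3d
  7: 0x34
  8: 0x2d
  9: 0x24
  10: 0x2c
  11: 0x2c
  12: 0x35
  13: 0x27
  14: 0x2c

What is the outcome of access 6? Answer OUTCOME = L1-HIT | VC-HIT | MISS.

  [0] addr=0x2c blk=11 s=1: MISS | VC []
  [1] addr=0x2d blk=11 s=1: L1-HIT | VC []
  [2] addr=0x2c blk=11 s=1: L1-HIT | VC []
  [3] addr=0x3c blk=15 s=1: MISS | VC [11]
  [4] addr=0x2e blk=11 s=1: VC-HIT | VC [15]
  [5] addr=0x3c blk=15 s=1: VC-HIT | VC [11]
  [6] addr=0x3d blk=15 s=1: L1-HIT | VC [11]
  [7] addr=0x34 blk=13 s=1: MISS | VC [11, 15]
  [8] addr=0x2d blk=11 s=1: VC-HIT | VC [13, 15]
  [9] addr=0x24 blk=9 s=1: MISS | VC [13, 15, 11]
  [10] addr=0x2c blk=11 s=1: VC-HIT | VC [13, 15, 9]
  [11] addr=0x2c blk=11 s=1: L1-HIT | VC [13, 15, 9]
  [12] addr=0x35 blk=13 s=1: VC-HIT | VC [11, 15, 9]
  [13] addr=0x27 blk=9 s=1: VC-HIT | VC [11, 15, 13]
  [14] addr=0x2c blk=11 s=1: VC-HIT | VC [9, 15, 13]

OUTCOME = L1-HIT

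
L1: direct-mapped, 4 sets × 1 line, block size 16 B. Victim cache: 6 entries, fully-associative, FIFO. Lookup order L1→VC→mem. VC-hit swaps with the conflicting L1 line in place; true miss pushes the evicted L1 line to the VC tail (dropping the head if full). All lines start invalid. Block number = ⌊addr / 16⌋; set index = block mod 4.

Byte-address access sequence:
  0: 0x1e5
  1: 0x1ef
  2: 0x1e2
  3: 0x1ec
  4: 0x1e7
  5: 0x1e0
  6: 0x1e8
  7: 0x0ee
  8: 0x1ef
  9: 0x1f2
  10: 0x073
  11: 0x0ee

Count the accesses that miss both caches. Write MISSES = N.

#0 0x1e5→b30/s2 MISS; vc=[]
#1 0x1ef→b30/s2 L1-HIT; vc=[]
#2 0x1e2→b30/s2 L1-HIT; vc=[]
#3 0x1ec→b30/s2 L1-HIT; vc=[]
#4 0x1e7→b30/s2 L1-HIT; vc=[]
#5 0x1e0→b30/s2 L1-HIT; vc=[]
#6 0x1e8→b30/s2 L1-HIT; vc=[]
#7 0xee→b14/s2 MISS; vc=[30]
#8 0x1ef→b30/s2 VC-HIT; vc=[14]
#9 0x1f2→b31/s3 MISS; vc=[14]
#10 0x73→b7/s3 MISS; vc=[14,31]
#11 0xee→b14/s2 VC-HIT; vc=[30,31]

MISSES = 4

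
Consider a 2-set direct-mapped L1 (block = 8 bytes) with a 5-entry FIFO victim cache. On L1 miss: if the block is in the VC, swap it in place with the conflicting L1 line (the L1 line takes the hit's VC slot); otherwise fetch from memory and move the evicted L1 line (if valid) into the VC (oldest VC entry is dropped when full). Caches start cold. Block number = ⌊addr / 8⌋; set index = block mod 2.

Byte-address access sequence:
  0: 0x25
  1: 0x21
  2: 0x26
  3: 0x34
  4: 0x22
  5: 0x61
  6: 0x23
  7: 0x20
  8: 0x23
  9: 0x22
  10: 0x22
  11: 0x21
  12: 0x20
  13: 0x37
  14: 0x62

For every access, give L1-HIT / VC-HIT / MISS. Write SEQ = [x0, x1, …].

0: 0x25 (blk 4, set 0) → MISS  vc=[]
1: 0x21 (blk 4, set 0) → L1-HIT  vc=[]
2: 0x26 (blk 4, set 0) → L1-HIT  vc=[]
3: 0x34 (blk 6, set 0) → MISS  vc=[4]
4: 0x22 (blk 4, set 0) → VC-HIT  vc=[6]
5: 0x61 (blk 12, set 0) → MISS  vc=[6, 4]
6: 0x23 (blk 4, set 0) → VC-HIT  vc=[6, 12]
7: 0x20 (blk 4, set 0) → L1-HIT  vc=[6, 12]
8: 0x23 (blk 4, set 0) → L1-HIT  vc=[6, 12]
9: 0x22 (blk 4, set 0) → L1-HIT  vc=[6, 12]
10: 0x22 (blk 4, set 0) → L1-HIT  vc=[6, 12]
11: 0x21 (blk 4, set 0) → L1-HIT  vc=[6, 12]
12: 0x20 (blk 4, set 0) → L1-HIT  vc=[6, 12]
13: 0x37 (blk 6, set 0) → VC-HIT  vc=[4, 12]
14: 0x62 (blk 12, set 0) → VC-HIT  vc=[4, 6]

SEQ = [MISS, L1-HIT, L1-HIT, MISS, VC-HIT, MISS, VC-HIT, L1-HIT, L1-HIT, L1-HIT, L1-HIT, L1-HIT, L1-HIT, VC-HIT, VC-HIT]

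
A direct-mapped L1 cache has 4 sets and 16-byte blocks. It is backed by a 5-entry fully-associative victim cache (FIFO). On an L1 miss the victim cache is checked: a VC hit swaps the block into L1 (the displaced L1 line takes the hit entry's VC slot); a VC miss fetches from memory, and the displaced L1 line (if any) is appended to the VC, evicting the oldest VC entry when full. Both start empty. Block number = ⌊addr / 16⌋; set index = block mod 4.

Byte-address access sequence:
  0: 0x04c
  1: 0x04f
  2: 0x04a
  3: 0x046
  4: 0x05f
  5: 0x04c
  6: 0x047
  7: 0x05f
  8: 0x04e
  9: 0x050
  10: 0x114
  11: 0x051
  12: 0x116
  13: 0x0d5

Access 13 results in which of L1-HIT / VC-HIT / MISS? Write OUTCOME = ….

OUTCOME = MISS

0: 0x4c (blk 4, set 0) → MISS  vc=[]
1: 0x4f (blk 4, set 0) → L1-HIT  vc=[]
2: 0x4a (blk 4, set 0) → L1-HIT  vc=[]
3: 0x46 (blk 4, set 0) → L1-HIT  vc=[]
4: 0x5f (blk 5, set 1) → MISS  vc=[]
5: 0x4c (blk 4, set 0) → L1-HIT  vc=[]
6: 0x47 (blk 4, set 0) → L1-HIT  vc=[]
7: 0x5f (blk 5, set 1) → L1-HIT  vc=[]
8: 0x4e (blk 4, set 0) → L1-HIT  vc=[]
9: 0x50 (blk 5, set 1) → L1-HIT  vc=[]
10: 0x114 (blk 17, set 1) → MISS  vc=[5]
11: 0x51 (blk 5, set 1) → VC-HIT  vc=[17]
12: 0x116 (blk 17, set 1) → VC-HIT  vc=[5]
13: 0xd5 (blk 13, set 1) → MISS  vc=[5, 17]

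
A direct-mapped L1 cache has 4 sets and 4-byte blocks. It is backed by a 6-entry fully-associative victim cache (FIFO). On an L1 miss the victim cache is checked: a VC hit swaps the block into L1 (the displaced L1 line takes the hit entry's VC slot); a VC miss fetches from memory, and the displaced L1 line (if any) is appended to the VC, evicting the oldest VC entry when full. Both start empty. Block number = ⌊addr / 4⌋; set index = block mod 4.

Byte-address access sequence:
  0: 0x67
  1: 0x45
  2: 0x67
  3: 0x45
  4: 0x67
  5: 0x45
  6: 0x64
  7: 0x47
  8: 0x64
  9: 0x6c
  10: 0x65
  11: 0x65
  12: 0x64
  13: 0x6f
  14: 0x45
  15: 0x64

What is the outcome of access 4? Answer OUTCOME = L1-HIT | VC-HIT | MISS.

0: 0x67 (blk 25, set 1) → MISS  vc=[]
1: 0x45 (blk 17, set 1) → MISS  vc=[25]
2: 0x67 (blk 25, set 1) → VC-HIT  vc=[17]
3: 0x45 (blk 17, set 1) → VC-HIT  vc=[25]
4: 0x67 (blk 25, set 1) → VC-HIT  vc=[17]
5: 0x45 (blk 17, set 1) → VC-HIT  vc=[25]
6: 0x64 (blk 25, set 1) → VC-HIT  vc=[17]
7: 0x47 (blk 17, set 1) → VC-HIT  vc=[25]
8: 0x64 (blk 25, set 1) → VC-HIT  vc=[17]
9: 0x6c (blk 27, set 3) → MISS  vc=[17]
10: 0x65 (blk 25, set 1) → L1-HIT  vc=[17]
11: 0x65 (blk 25, set 1) → L1-HIT  vc=[17]
12: 0x64 (blk 25, set 1) → L1-HIT  vc=[17]
13: 0x6f (blk 27, set 3) → L1-HIT  vc=[17]
14: 0x45 (blk 17, set 1) → VC-HIT  vc=[25]
15: 0x64 (blk 25, set 1) → VC-HIT  vc=[17]

OUTCOME = VC-HIT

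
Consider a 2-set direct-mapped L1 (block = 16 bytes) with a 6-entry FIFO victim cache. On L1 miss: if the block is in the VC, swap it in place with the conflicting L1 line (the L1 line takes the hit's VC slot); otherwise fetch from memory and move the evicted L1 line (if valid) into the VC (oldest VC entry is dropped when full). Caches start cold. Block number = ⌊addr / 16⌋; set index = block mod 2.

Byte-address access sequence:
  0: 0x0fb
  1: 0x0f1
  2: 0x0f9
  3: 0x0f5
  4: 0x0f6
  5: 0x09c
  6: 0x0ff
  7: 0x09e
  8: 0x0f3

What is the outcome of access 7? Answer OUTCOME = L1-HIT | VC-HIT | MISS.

0: 0xfb (blk 15, set 1) → MISS  vc=[]
1: 0xf1 (blk 15, set 1) → L1-HIT  vc=[]
2: 0xf9 (blk 15, set 1) → L1-HIT  vc=[]
3: 0xf5 (blk 15, set 1) → L1-HIT  vc=[]
4: 0xf6 (blk 15, set 1) → L1-HIT  vc=[]
5: 0x9c (blk 9, set 1) → MISS  vc=[15]
6: 0xff (blk 15, set 1) → VC-HIT  vc=[9]
7: 0x9e (blk 9, set 1) → VC-HIT  vc=[15]
8: 0xf3 (blk 15, set 1) → VC-HIT  vc=[9]

OUTCOME = VC-HIT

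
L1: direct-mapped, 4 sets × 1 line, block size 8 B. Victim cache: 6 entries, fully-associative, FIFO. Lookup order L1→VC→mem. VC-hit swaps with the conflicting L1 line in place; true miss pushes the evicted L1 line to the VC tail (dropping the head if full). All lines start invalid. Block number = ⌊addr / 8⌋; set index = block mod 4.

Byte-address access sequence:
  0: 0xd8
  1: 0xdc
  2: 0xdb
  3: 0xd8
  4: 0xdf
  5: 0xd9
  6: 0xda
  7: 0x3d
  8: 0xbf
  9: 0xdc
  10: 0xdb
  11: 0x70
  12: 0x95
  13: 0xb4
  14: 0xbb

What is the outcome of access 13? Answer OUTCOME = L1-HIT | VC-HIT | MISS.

  [0] addr=0xd8 blk=27 s=3: MISS | VC []
  [1] addr=0xdc blk=27 s=3: L1-HIT | VC []
  [2] addr=0xdb blk=27 s=3: L1-HIT | VC []
  [3] addr=0xd8 blk=27 s=3: L1-HIT | VC []
  [4] addr=0xdf blk=27 s=3: L1-HIT | VC []
  [5] addr=0xd9 blk=27 s=3: L1-HIT | VC []
  [6] addr=0xda blk=27 s=3: L1-HIT | VC []
  [7] addr=0x3d blk=7 s=3: MISS | VC [27]
  [8] addr=0xbf blk=23 s=3: MISS | VC [27, 7]
  [9] addr=0xdc blk=27 s=3: VC-HIT | VC [23, 7]
  [10] addr=0xdb blk=27 s=3: L1-HIT | VC [23, 7]
  [11] addr=0x70 blk=14 s=2: MISS | VC [23, 7]
  [12] addr=0x95 blk=18 s=2: MISS | VC [23, 7, 14]
  [13] addr=0xb4 blk=22 s=2: MISS | VC [23, 7, 14, 18]
  [14] addr=0xbb blk=23 s=3: VC-HIT | VC [27, 7, 14, 18]

OUTCOME = MISS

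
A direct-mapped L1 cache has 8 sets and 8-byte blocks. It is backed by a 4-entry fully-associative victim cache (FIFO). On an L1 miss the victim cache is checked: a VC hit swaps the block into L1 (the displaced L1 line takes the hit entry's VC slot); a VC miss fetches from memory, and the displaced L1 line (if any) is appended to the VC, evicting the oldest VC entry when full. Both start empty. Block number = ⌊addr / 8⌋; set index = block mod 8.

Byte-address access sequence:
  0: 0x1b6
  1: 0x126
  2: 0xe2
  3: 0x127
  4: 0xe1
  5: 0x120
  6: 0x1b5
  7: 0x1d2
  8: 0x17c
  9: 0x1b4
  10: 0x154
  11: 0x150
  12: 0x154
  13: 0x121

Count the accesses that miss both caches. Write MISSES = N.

MISSES = 6

#0 0x1b6→b54/s6 MISS; vc=[]
#1 0x126→b36/s4 MISS; vc=[]
#2 0xe2→b28/s4 MISS; vc=[36]
#3 0x127→b36/s4 VC-HIT; vc=[28]
#4 0xe1→b28/s4 VC-HIT; vc=[36]
#5 0x120→b36/s4 VC-HIT; vc=[28]
#6 0x1b5→b54/s6 L1-HIT; vc=[28]
#7 0x1d2→b58/s2 MISS; vc=[28]
#8 0x17c→b47/s7 MISS; vc=[28]
#9 0x1b4→b54/s6 L1-HIT; vc=[28]
#10 0x154→b42/s2 MISS; vc=[28,58]
#11 0x150→b42/s2 L1-HIT; vc=[28,58]
#12 0x154→b42/s2 L1-HIT; vc=[28,58]
#13 0x121→b36/s4 L1-HIT; vc=[28,58]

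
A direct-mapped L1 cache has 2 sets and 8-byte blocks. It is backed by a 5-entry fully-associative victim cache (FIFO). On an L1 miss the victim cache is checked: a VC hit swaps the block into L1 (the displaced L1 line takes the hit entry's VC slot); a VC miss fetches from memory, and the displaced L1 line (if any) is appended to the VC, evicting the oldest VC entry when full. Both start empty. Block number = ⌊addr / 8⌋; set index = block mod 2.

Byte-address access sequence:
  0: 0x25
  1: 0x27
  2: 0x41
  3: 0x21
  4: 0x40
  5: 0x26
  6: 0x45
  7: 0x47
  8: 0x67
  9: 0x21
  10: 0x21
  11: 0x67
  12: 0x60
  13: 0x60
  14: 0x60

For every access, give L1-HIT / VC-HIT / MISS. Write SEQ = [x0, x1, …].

#0 0x25→b4/s0 MISS; vc=[]
#1 0x27→b4/s0 L1-HIT; vc=[]
#2 0x41→b8/s0 MISS; vc=[4]
#3 0x21→b4/s0 VC-HIT; vc=[8]
#4 0x40→b8/s0 VC-HIT; vc=[4]
#5 0x26→b4/s0 VC-HIT; vc=[8]
#6 0x45→b8/s0 VC-HIT; vc=[4]
#7 0x47→b8/s0 L1-HIT; vc=[4]
#8 0x67→b12/s0 MISS; vc=[4,8]
#9 0x21→b4/s0 VC-HIT; vc=[12,8]
#10 0x21→b4/s0 L1-HIT; vc=[12,8]
#11 0x67→b12/s0 VC-HIT; vc=[4,8]
#12 0x60→b12/s0 L1-HIT; vc=[4,8]
#13 0x60→b12/s0 L1-HIT; vc=[4,8]
#14 0x60→b12/s0 L1-HIT; vc=[4,8]

SEQ = [MISS, L1-HIT, MISS, VC-HIT, VC-HIT, VC-HIT, VC-HIT, L1-HIT, MISS, VC-HIT, L1-HIT, VC-HIT, L1-HIT, L1-HIT, L1-HIT]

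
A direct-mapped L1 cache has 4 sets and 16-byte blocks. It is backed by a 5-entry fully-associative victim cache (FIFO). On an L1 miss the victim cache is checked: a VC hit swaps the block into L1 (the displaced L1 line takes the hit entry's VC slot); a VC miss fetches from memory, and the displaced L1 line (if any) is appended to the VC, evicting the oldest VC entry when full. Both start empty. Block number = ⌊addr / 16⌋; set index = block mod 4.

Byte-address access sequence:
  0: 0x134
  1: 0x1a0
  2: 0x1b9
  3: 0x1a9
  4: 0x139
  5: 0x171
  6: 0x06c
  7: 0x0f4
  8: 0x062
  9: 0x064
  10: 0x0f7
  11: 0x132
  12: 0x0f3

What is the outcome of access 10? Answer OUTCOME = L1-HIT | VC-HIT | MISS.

OUTCOME = L1-HIT

#0 0x134→b19/s3 MISS; vc=[]
#1 0x1a0→b26/s2 MISS; vc=[]
#2 0x1b9→b27/s3 MISS; vc=[19]
#3 0x1a9→b26/s2 L1-HIT; vc=[19]
#4 0x139→b19/s3 VC-HIT; vc=[27]
#5 0x171→b23/s3 MISS; vc=[27,19]
#6 0x6c→b6/s2 MISS; vc=[27,19,26]
#7 0xf4→b15/s3 MISS; vc=[27,19,26,23]
#8 0x62→b6/s2 L1-HIT; vc=[27,19,26,23]
#9 0x64→b6/s2 L1-HIT; vc=[27,19,26,23]
#10 0xf7→b15/s3 L1-HIT; vc=[27,19,26,23]
#11 0x132→b19/s3 VC-HIT; vc=[27,15,26,23]
#12 0xf3→b15/s3 VC-HIT; vc=[27,19,26,23]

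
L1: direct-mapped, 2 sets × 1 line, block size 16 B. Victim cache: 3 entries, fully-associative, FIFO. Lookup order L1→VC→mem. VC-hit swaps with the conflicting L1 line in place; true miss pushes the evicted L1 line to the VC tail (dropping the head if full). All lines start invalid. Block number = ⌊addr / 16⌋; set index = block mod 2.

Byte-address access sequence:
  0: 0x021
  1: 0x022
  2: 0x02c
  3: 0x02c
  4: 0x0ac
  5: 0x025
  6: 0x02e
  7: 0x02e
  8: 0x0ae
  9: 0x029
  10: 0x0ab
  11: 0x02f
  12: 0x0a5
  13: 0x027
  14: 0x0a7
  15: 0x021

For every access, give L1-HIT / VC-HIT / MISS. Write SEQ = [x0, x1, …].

0: 0x21 (blk 2, set 0) → MISS  vc=[]
1: 0x22 (blk 2, set 0) → L1-HIT  vc=[]
2: 0x2c (blk 2, set 0) → L1-HIT  vc=[]
3: 0x2c (blk 2, set 0) → L1-HIT  vc=[]
4: 0xac (blk 10, set 0) → MISS  vc=[2]
5: 0x25 (blk 2, set 0) → VC-HIT  vc=[10]
6: 0x2e (blk 2, set 0) → L1-HIT  vc=[10]
7: 0x2e (blk 2, set 0) → L1-HIT  vc=[10]
8: 0xae (blk 10, set 0) → VC-HIT  vc=[2]
9: 0x29 (blk 2, set 0) → VC-HIT  vc=[10]
10: 0xab (blk 10, set 0) → VC-HIT  vc=[2]
11: 0x2f (blk 2, set 0) → VC-HIT  vc=[10]
12: 0xa5 (blk 10, set 0) → VC-HIT  vc=[2]
13: 0x27 (blk 2, set 0) → VC-HIT  vc=[10]
14: 0xa7 (blk 10, set 0) → VC-HIT  vc=[2]
15: 0x21 (blk 2, set 0) → VC-HIT  vc=[10]

SEQ = [MISS, L1-HIT, L1-HIT, L1-HIT, MISS, VC-HIT, L1-HIT, L1-HIT, VC-HIT, VC-HIT, VC-HIT, VC-HIT, VC-HIT, VC-HIT, VC-HIT, VC-HIT]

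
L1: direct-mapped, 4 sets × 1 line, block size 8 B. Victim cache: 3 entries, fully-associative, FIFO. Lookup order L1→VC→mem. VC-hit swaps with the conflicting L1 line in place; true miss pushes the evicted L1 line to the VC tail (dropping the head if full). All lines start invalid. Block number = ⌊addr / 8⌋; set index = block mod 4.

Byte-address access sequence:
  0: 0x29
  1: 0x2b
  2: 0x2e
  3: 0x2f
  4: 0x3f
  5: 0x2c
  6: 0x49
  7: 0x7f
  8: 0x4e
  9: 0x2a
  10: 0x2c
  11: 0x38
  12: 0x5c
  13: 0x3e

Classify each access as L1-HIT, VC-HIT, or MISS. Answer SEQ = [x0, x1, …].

  [0] addr=0x29 blk=5 s=1: MISS | VC []
  [1] addr=0x2b blk=5 s=1: L1-HIT | VC []
  [2] addr=0x2e blk=5 s=1: L1-HIT | VC []
  [3] addr=0x2f blk=5 s=1: L1-HIT | VC []
  [4] addr=0x3f blk=7 s=3: MISS | VC []
  [5] addr=0x2c blk=5 s=1: L1-HIT | VC []
  [6] addr=0x49 blk=9 s=1: MISS | VC [5]
  [7] addr=0x7f blk=15 s=3: MISS | VC [5, 7]
  [8] addr=0x4e blk=9 s=1: L1-HIT | VC [5, 7]
  [9] addr=0x2a blk=5 s=1: VC-HIT | VC [9, 7]
  [10] addr=0x2c blk=5 s=1: L1-HIT | VC [9, 7]
  [11] addr=0x38 blk=7 s=3: VC-HIT | VC [9, 15]
  [12] addr=0x5c blk=11 s=3: MISS | VC [9, 15, 7]
  [13] addr=0x3e blk=7 s=3: VC-HIT | VC [9, 15, 11]

SEQ = [MISS, L1-HIT, L1-HIT, L1-HIT, MISS, L1-HIT, MISS, MISS, L1-HIT, VC-HIT, L1-HIT, VC-HIT, MISS, VC-HIT]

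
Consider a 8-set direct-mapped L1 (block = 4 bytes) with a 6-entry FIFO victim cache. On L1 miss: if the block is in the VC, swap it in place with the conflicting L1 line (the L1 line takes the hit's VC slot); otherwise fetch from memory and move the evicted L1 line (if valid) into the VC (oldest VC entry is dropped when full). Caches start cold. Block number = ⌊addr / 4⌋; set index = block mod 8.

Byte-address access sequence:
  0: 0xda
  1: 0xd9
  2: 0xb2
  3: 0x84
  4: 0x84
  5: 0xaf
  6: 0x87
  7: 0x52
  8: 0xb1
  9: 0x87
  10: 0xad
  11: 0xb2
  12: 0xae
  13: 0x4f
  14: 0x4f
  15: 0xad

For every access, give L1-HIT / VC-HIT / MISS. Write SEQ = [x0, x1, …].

0: 0xda (blk 54, set 6) → MISS  vc=[]
1: 0xd9 (blk 54, set 6) → L1-HIT  vc=[]
2: 0xb2 (blk 44, set 4) → MISS  vc=[]
3: 0x84 (blk 33, set 1) → MISS  vc=[]
4: 0x84 (blk 33, set 1) → L1-HIT  vc=[]
5: 0xaf (blk 43, set 3) → MISS  vc=[]
6: 0x87 (blk 33, set 1) → L1-HIT  vc=[]
7: 0x52 (blk 20, set 4) → MISS  vc=[44]
8: 0xb1 (blk 44, set 4) → VC-HIT  vc=[20]
9: 0x87 (blk 33, set 1) → L1-HIT  vc=[20]
10: 0xad (blk 43, set 3) → L1-HIT  vc=[20]
11: 0xb2 (blk 44, set 4) → L1-HIT  vc=[20]
12: 0xae (blk 43, set 3) → L1-HIT  vc=[20]
13: 0x4f (blk 19, set 3) → MISS  vc=[20, 43]
14: 0x4f (blk 19, set 3) → L1-HIT  vc=[20, 43]
15: 0xad (blk 43, set 3) → VC-HIT  vc=[20, 19]

SEQ = [MISS, L1-HIT, MISS, MISS, L1-HIT, MISS, L1-HIT, MISS, VC-HIT, L1-HIT, L1-HIT, L1-HIT, L1-HIT, MISS, L1-HIT, VC-HIT]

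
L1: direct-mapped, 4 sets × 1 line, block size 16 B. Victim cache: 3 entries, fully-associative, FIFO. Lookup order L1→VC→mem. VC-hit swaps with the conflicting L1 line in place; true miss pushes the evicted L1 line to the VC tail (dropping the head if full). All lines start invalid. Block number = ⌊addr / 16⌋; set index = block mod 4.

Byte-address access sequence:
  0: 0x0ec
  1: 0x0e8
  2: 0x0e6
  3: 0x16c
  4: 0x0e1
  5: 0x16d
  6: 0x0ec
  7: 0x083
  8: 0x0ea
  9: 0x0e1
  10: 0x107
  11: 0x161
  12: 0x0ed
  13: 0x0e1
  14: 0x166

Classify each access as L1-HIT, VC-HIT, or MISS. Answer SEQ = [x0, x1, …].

0: 0xec (blk 14, set 2) → MISS  vc=[]
1: 0xe8 (blk 14, set 2) → L1-HIT  vc=[]
2: 0xe6 (blk 14, set 2) → L1-HIT  vc=[]
3: 0x16c (blk 22, set 2) → MISS  vc=[14]
4: 0xe1 (blk 14, set 2) → VC-HIT  vc=[22]
5: 0x16d (blk 22, set 2) → VC-HIT  vc=[14]
6: 0xec (blk 14, set 2) → VC-HIT  vc=[22]
7: 0x83 (blk 8, set 0) → MISS  vc=[22]
8: 0xea (blk 14, set 2) → L1-HIT  vc=[22]
9: 0xe1 (blk 14, set 2) → L1-HIT  vc=[22]
10: 0x107 (blk 16, set 0) → MISS  vc=[22, 8]
11: 0x161 (blk 22, set 2) → VC-HIT  vc=[14, 8]
12: 0xed (blk 14, set 2) → VC-HIT  vc=[22, 8]
13: 0xe1 (blk 14, set 2) → L1-HIT  vc=[22, 8]
14: 0x166 (blk 22, set 2) → VC-HIT  vc=[14, 8]

SEQ = [MISS, L1-HIT, L1-HIT, MISS, VC-HIT, VC-HIT, VC-HIT, MISS, L1-HIT, L1-HIT, MISS, VC-HIT, VC-HIT, L1-HIT, VC-HIT]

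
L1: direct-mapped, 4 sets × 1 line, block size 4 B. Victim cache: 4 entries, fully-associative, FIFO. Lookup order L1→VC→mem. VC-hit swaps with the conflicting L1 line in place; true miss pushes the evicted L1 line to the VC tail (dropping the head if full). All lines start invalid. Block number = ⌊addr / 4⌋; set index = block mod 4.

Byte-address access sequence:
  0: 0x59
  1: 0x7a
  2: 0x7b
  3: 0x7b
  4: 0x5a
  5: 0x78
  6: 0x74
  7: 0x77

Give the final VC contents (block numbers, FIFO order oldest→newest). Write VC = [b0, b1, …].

0: 0x59 (blk 22, set 2) → MISS  vc=[]
1: 0x7a (blk 30, set 2) → MISS  vc=[22]
2: 0x7b (blk 30, set 2) → L1-HIT  vc=[22]
3: 0x7b (blk 30, set 2) → L1-HIT  vc=[22]
4: 0x5a (blk 22, set 2) → VC-HIT  vc=[30]
5: 0x78 (blk 30, set 2) → VC-HIT  vc=[22]
6: 0x74 (blk 29, set 1) → MISS  vc=[22]
7: 0x77 (blk 29, set 1) → L1-HIT  vc=[22]

VC = [22]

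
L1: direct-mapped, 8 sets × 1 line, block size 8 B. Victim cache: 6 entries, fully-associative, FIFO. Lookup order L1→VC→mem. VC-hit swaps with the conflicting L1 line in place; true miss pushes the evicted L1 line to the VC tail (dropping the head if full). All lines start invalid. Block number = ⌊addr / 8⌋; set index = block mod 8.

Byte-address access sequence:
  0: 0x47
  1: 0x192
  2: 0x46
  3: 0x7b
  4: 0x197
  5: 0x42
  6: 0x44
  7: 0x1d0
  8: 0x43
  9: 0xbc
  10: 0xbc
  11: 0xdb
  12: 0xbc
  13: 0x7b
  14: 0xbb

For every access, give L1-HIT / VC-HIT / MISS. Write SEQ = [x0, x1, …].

SEQ = [MISS, MISS, L1-HIT, MISS, L1-HIT, L1-HIT, L1-HIT, MISS, L1-HIT, MISS, L1-HIT, MISS, L1-HIT, VC-HIT, VC-HIT]

0: 0x47 (blk 8, set 0) → MISS  vc=[]
1: 0x192 (blk 50, set 2) → MISS  vc=[]
2: 0x46 (blk 8, set 0) → L1-HIT  vc=[]
3: 0x7b (blk 15, set 7) → MISS  vc=[]
4: 0x197 (blk 50, set 2) → L1-HIT  vc=[]
5: 0x42 (blk 8, set 0) → L1-HIT  vc=[]
6: 0x44 (blk 8, set 0) → L1-HIT  vc=[]
7: 0x1d0 (blk 58, set 2) → MISS  vc=[50]
8: 0x43 (blk 8, set 0) → L1-HIT  vc=[50]
9: 0xbc (blk 23, set 7) → MISS  vc=[50, 15]
10: 0xbc (blk 23, set 7) → L1-HIT  vc=[50, 15]
11: 0xdb (blk 27, set 3) → MISS  vc=[50, 15]
12: 0xbc (blk 23, set 7) → L1-HIT  vc=[50, 15]
13: 0x7b (blk 15, set 7) → VC-HIT  vc=[50, 23]
14: 0xbb (blk 23, set 7) → VC-HIT  vc=[50, 15]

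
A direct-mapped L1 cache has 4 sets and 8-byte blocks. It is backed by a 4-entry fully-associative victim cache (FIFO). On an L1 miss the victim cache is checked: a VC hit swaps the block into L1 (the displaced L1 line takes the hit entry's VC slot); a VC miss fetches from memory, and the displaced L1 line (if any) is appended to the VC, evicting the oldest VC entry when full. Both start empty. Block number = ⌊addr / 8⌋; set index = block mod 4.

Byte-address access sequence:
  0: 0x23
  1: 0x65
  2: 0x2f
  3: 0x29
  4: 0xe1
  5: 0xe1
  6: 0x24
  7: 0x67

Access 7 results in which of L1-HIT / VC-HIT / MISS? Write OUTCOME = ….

OUTCOME = VC-HIT

  [0] addr=0x23 blk=4 s=0: MISS | VC []
  [1] addr=0x65 blk=12 s=0: MISS | VC [4]
  [2] addr=0x2f blk=5 s=1: MISS | VC [4]
  [3] addr=0x29 blk=5 s=1: L1-HIT | VC [4]
  [4] addr=0xe1 blk=28 s=0: MISS | VC [4, 12]
  [5] addr=0xe1 blk=28 s=0: L1-HIT | VC [4, 12]
  [6] addr=0x24 blk=4 s=0: VC-HIT | VC [28, 12]
  [7] addr=0x67 blk=12 s=0: VC-HIT | VC [28, 4]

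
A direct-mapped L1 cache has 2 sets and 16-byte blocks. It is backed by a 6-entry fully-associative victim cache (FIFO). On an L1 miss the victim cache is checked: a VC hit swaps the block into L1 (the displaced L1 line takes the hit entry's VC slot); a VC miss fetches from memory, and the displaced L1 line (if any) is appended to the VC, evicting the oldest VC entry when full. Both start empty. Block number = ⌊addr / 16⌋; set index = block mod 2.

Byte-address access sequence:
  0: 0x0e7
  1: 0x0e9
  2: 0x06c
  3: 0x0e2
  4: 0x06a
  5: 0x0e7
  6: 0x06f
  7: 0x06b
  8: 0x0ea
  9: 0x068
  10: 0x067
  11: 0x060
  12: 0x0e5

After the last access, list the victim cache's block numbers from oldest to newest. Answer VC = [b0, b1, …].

VC = [6]

0: 0xe7 (blk 14, set 0) → MISS  vc=[]
1: 0xe9 (blk 14, set 0) → L1-HIT  vc=[]
2: 0x6c (blk 6, set 0) → MISS  vc=[14]
3: 0xe2 (blk 14, set 0) → VC-HIT  vc=[6]
4: 0x6a (blk 6, set 0) → VC-HIT  vc=[14]
5: 0xe7 (blk 14, set 0) → VC-HIT  vc=[6]
6: 0x6f (blk 6, set 0) → VC-HIT  vc=[14]
7: 0x6b (blk 6, set 0) → L1-HIT  vc=[14]
8: 0xea (blk 14, set 0) → VC-HIT  vc=[6]
9: 0x68 (blk 6, set 0) → VC-HIT  vc=[14]
10: 0x67 (blk 6, set 0) → L1-HIT  vc=[14]
11: 0x60 (blk 6, set 0) → L1-HIT  vc=[14]
12: 0xe5 (blk 14, set 0) → VC-HIT  vc=[6]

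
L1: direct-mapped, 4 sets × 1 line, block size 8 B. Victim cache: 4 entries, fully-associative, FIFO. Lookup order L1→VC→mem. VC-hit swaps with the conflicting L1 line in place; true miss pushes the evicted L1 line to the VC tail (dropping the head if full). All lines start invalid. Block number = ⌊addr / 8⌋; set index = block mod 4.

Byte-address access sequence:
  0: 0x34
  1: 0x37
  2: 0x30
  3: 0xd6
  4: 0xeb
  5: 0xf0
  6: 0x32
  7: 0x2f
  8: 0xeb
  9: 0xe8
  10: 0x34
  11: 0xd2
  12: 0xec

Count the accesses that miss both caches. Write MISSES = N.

MISSES = 5

#0 0x34→b6/s2 MISS; vc=[]
#1 0x37→b6/s2 L1-HIT; vc=[]
#2 0x30→b6/s2 L1-HIT; vc=[]
#3 0xd6→b26/s2 MISS; vc=[6]
#4 0xeb→b29/s1 MISS; vc=[6]
#5 0xf0→b30/s2 MISS; vc=[6,26]
#6 0x32→b6/s2 VC-HIT; vc=[30,26]
#7 0x2f→b5/s1 MISS; vc=[30,26,29]
#8 0xeb→b29/s1 VC-HIT; vc=[30,26,5]
#9 0xe8→b29/s1 L1-HIT; vc=[30,26,5]
#10 0x34→b6/s2 L1-HIT; vc=[30,26,5]
#11 0xd2→b26/s2 VC-HIT; vc=[30,6,5]
#12 0xec→b29/s1 L1-HIT; vc=[30,6,5]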